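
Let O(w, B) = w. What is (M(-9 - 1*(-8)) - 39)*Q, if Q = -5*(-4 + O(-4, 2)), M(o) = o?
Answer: -1600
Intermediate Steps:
Q = 40 (Q = -5*(-4 - 4) = -5*(-8) = 40)
(M(-9 - 1*(-8)) - 39)*Q = ((-9 - 1*(-8)) - 39)*40 = ((-9 + 8) - 39)*40 = (-1 - 39)*40 = -40*40 = -1600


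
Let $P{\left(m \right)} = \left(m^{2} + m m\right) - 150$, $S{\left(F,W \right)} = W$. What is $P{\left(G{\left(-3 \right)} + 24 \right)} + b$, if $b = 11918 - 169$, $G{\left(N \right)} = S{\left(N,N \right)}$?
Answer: $12481$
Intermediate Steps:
$G{\left(N \right)} = N$
$b = 11749$
$P{\left(m \right)} = -150 + 2 m^{2}$ ($P{\left(m \right)} = \left(m^{2} + m^{2}\right) - 150 = 2 m^{2} - 150 = -150 + 2 m^{2}$)
$P{\left(G{\left(-3 \right)} + 24 \right)} + b = \left(-150 + 2 \left(-3 + 24\right)^{2}\right) + 11749 = \left(-150 + 2 \cdot 21^{2}\right) + 11749 = \left(-150 + 2 \cdot 441\right) + 11749 = \left(-150 + 882\right) + 11749 = 732 + 11749 = 12481$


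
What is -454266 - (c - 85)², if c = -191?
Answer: -530442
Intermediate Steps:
-454266 - (c - 85)² = -454266 - (-191 - 85)² = -454266 - 1*(-276)² = -454266 - 1*76176 = -454266 - 76176 = -530442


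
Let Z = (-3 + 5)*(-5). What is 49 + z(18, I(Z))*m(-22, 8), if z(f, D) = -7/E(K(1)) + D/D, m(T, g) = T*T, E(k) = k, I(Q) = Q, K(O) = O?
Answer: -2855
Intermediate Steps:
Z = -10 (Z = 2*(-5) = -10)
m(T, g) = T²
z(f, D) = -6 (z(f, D) = -7/1 + D/D = -7*1 + 1 = -7 + 1 = -6)
49 + z(18, I(Z))*m(-22, 8) = 49 - 6*(-22)² = 49 - 6*484 = 49 - 2904 = -2855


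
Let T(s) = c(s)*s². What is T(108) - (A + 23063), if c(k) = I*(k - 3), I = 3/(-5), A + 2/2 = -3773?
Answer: -754121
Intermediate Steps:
A = -3774 (A = -1 - 3773 = -3774)
I = -⅗ (I = 3*(-⅕) = -⅗ ≈ -0.60000)
c(k) = 9/5 - 3*k/5 (c(k) = -3*(k - 3)/5 = -3*(-3 + k)/5 = 9/5 - 3*k/5)
T(s) = s²*(9/5 - 3*s/5) (T(s) = (9/5 - 3*s/5)*s² = s²*(9/5 - 3*s/5))
T(108) - (A + 23063) = (⅗)*108²*(3 - 1*108) - (-3774 + 23063) = (⅗)*11664*(3 - 108) - 1*19289 = (⅗)*11664*(-105) - 19289 = -734832 - 19289 = -754121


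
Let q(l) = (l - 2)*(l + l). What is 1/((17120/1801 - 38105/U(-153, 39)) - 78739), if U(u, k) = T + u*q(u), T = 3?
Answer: -13069473387/1028952960198448 ≈ -1.2702e-5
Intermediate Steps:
q(l) = 2*l*(-2 + l) (q(l) = (-2 + l)*(2*l) = 2*l*(-2 + l))
U(u, k) = 3 + 2*u**2*(-2 + u) (U(u, k) = 3 + u*(2*u*(-2 + u)) = 3 + 2*u**2*(-2 + u))
1/((17120/1801 - 38105/U(-153, 39)) - 78739) = 1/((17120/1801 - 38105/(3 + 2*(-153)**2*(-2 - 153))) - 78739) = 1/((17120*(1/1801) - 38105/(3 + 2*23409*(-155))) - 78739) = 1/((17120/1801 - 38105/(3 - 7256790)) - 78739) = 1/((17120/1801 - 38105/(-7256787)) - 78739) = 1/((17120/1801 - 38105*(-1/7256787)) - 78739) = 1/((17120/1801 + 38105/7256787) - 78739) = 1/(124304820545/13069473387 - 78739) = 1/(-1028952960198448/13069473387) = -13069473387/1028952960198448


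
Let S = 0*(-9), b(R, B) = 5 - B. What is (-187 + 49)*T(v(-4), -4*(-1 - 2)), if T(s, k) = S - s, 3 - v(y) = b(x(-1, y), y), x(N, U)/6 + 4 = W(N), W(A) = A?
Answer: -828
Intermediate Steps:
x(N, U) = -24 + 6*N
S = 0
v(y) = -2 + y (v(y) = 3 - (5 - y) = 3 + (-5 + y) = -2 + y)
T(s, k) = -s (T(s, k) = 0 - s = -s)
(-187 + 49)*T(v(-4), -4*(-1 - 2)) = (-187 + 49)*(-(-2 - 4)) = -(-138)*(-6) = -138*6 = -828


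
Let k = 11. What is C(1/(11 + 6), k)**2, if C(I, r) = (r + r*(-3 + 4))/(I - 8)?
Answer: 139876/18225 ≈ 7.6749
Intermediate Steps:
C(I, r) = 2*r/(-8 + I) (C(I, r) = (r + r*1)/(-8 + I) = (r + r)/(-8 + I) = (2*r)/(-8 + I) = 2*r/(-8 + I))
C(1/(11 + 6), k)**2 = (2*11/(-8 + 1/(11 + 6)))**2 = (2*11/(-8 + 1/17))**2 = (2*11/(-135/17))**2 = (2*11*(-17/135))**2 = (-374/135)**2 = 139876/18225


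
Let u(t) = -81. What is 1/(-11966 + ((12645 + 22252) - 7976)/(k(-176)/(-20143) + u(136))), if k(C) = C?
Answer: -1631407/20063685865 ≈ -8.1311e-5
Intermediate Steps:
1/(-11966 + ((12645 + 22252) - 7976)/(k(-176)/(-20143) + u(136))) = 1/(-11966 + ((12645 + 22252) - 7976)/(-176/(-20143) - 81)) = 1/(-11966 + (34897 - 7976)/(-176*(-1/20143) - 81)) = 1/(-11966 + 26921/(176/20143 - 81)) = 1/(-11966 + 26921/(-1631407/20143)) = 1/(-11966 + 26921*(-20143/1631407)) = 1/(-11966 - 542269703/1631407) = 1/(-20063685865/1631407) = -1631407/20063685865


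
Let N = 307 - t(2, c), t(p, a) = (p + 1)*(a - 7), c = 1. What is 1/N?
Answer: 1/325 ≈ 0.0030769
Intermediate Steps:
t(p, a) = (1 + p)*(-7 + a)
N = 325 (N = 307 - (-7 + 1 - 7*2 + 1*2) = 307 - (-7 + 1 - 14 + 2) = 307 - 1*(-18) = 307 + 18 = 325)
1/N = 1/325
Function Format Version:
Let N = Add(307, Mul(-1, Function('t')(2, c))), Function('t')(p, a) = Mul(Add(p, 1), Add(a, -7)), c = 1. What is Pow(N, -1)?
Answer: Rational(1, 325) ≈ 0.0030769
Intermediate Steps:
Function('t')(p, a) = Mul(Add(1, p), Add(-7, a))
N = 325 (N = Add(307, Mul(-1, Add(-7, 1, Mul(-7, 2), Mul(1, 2)))) = Add(307, Mul(-1, Add(-7, 1, -14, 2))) = Add(307, Mul(-1, -18)) = Add(307, 18) = 325)
Pow(N, -1) = Pow(325, -1) = Rational(1, 325)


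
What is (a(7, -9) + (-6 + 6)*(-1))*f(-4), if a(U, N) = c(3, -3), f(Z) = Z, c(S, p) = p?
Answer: 12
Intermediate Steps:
a(U, N) = -3
(a(7, -9) + (-6 + 6)*(-1))*f(-4) = (-3 + (-6 + 6)*(-1))*(-4) = (-3 + 0*(-1))*(-4) = (-3 + 0)*(-4) = -3*(-4) = 12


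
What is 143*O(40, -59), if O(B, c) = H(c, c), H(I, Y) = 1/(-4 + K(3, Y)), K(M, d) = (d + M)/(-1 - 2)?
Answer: 39/4 ≈ 9.7500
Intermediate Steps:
K(M, d) = -M/3 - d/3 (K(M, d) = (M + d)/(-3) = (M + d)*(-⅓) = -M/3 - d/3)
H(I, Y) = 1/(-5 - Y/3) (H(I, Y) = 1/(-4 + (-⅓*3 - Y/3)) = 1/(-4 + (-1 - Y/3)) = 1/(-5 - Y/3))
O(B, c) = -3/(15 + c)
143*O(40, -59) = 143*(-3/(15 - 59)) = 143*(-3/(-44)) = 143*(-3*(-1/44)) = 143*(3/44) = 39/4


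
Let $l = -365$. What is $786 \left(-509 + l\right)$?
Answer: $-686964$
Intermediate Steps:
$786 \left(-509 + l\right) = 786 \left(-509 - 365\right) = 786 \left(-874\right) = -686964$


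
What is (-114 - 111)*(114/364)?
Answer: -12825/182 ≈ -70.467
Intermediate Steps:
(-114 - 111)*(114/364) = -25650/364 = -225*57/182 = -12825/182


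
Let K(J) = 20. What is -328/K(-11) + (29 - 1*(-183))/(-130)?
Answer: -1172/65 ≈ -18.031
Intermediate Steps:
-328/K(-11) + (29 - 1*(-183))/(-130) = -328/20 + (29 - 1*(-183))/(-130) = -328*1/20 + (29 + 183)*(-1/130) = -82/5 + 212*(-1/130) = -82/5 - 106/65 = -1172/65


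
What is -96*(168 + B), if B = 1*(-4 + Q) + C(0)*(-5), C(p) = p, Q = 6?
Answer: -16320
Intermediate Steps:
B = 2 (B = 1*(-4 + 6) + 0*(-5) = 1*2 + 0 = 2 + 0 = 2)
-96*(168 + B) = -96*(168 + 2) = -96*170 = -16320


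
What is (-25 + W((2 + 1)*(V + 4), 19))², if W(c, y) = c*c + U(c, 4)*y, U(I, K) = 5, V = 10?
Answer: 3363556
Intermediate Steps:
W(c, y) = c² + 5*y (W(c, y) = c*c + 5*y = c² + 5*y)
(-25 + W((2 + 1)*(V + 4), 19))² = (-25 + (((2 + 1)*(10 + 4))² + 5*19))² = (-25 + ((3*14)² + 95))² = (-25 + (42² + 95))² = (-25 + (1764 + 95))² = (-25 + 1859)² = 1834² = 3363556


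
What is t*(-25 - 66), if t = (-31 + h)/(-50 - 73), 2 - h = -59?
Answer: 910/41 ≈ 22.195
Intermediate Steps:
h = 61 (h = 2 - 1*(-59) = 2 + 59 = 61)
t = -10/41 (t = (-31 + 61)/(-50 - 73) = 30/(-123) = 30*(-1/123) = -10/41 ≈ -0.24390)
t*(-25 - 66) = -10*(-25 - 66)/41 = -10/41*(-91) = 910/41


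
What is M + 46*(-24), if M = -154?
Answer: -1258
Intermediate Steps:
M + 46*(-24) = -154 + 46*(-24) = -154 - 1104 = -1258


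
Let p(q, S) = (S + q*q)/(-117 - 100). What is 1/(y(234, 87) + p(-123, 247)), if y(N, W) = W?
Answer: 7/113 ≈ 0.061947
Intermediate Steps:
p(q, S) = -S/217 - q²/217 (p(q, S) = (S + q²)/(-217) = (S + q²)*(-1/217) = -S/217 - q²/217)
1/(y(234, 87) + p(-123, 247)) = 1/(87 + (-1/217*247 - 1/217*(-123)²)) = 1/(87 + (-247/217 - 1/217*15129)) = 1/(87 + (-247/217 - 15129/217)) = 1/(87 - 496/7) = 1/(113/7) = 7/113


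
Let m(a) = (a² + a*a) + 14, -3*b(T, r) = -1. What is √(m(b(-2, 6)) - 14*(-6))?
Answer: 2*√221/3 ≈ 9.9107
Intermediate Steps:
b(T, r) = ⅓ (b(T, r) = -⅓*(-1) = ⅓)
m(a) = 14 + 2*a² (m(a) = (a² + a²) + 14 = 2*a² + 14 = 14 + 2*a²)
√(m(b(-2, 6)) - 14*(-6)) = √((14 + 2*(⅓)²) - 14*(-6)) = √((14 + 2*(⅑)) + 84) = √((14 + 2/9) + 84) = √(128/9 + 84) = √(884/9) = 2*√221/3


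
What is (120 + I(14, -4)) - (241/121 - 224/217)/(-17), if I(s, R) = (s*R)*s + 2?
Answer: -42210155/63767 ≈ -661.94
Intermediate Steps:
I(s, R) = 2 + R*s² (I(s, R) = (R*s)*s + 2 = R*s² + 2 = 2 + R*s²)
(120 + I(14, -4)) - (241/121 - 224/217)/(-17) = (120 + (2 - 4*14²)) - (241/121 - 224/217)/(-17) = (120 + (2 - 4*196)) - (241*(1/121) - 224*1/217)*(-1)/17 = (120 + (2 - 784)) - (241/121 - 32/31)*(-1)/17 = (120 - 782) - 3599*(-1)/(3751*17) = -662 - 1*(-3599/63767) = -662 + 3599/63767 = -42210155/63767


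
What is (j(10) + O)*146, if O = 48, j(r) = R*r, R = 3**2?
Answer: 20148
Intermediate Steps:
R = 9
j(r) = 9*r
(j(10) + O)*146 = (9*10 + 48)*146 = (90 + 48)*146 = 138*146 = 20148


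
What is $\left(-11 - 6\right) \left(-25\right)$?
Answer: $425$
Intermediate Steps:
$\left(-11 - 6\right) \left(-25\right) = \left(-17\right) \left(-25\right) = 425$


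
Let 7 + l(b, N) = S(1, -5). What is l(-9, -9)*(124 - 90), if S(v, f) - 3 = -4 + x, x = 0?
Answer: -272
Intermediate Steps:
S(v, f) = -1 (S(v, f) = 3 + (-4 + 0) = 3 - 4 = -1)
l(b, N) = -8 (l(b, N) = -7 - 1 = -8)
l(-9, -9)*(124 - 90) = -8*(124 - 90) = -8*34 = -272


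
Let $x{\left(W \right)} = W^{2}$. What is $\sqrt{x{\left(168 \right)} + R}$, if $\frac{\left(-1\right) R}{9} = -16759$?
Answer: $3 \sqrt{19895} \approx 423.15$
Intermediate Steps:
$R = 150831$ ($R = \left(-9\right) \left(-16759\right) = 150831$)
$\sqrt{x{\left(168 \right)} + R} = \sqrt{168^{2} + 150831} = \sqrt{28224 + 150831} = \sqrt{179055} = 3 \sqrt{19895}$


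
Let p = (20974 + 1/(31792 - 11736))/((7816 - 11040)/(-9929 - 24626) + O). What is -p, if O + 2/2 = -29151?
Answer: 14535717802475/20203293991616 ≈ 0.71947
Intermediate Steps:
O = -29152 (O = -1 - 29151 = -29152)
p = -14535717802475/20203293991616 (p = (20974 + 1/(31792 - 11736))/((7816 - 11040)/(-9929 - 24626) - 29152) = (20974 + 1/20056)/(-3224/(-34555) - 29152) = (20974 + 1/20056)/(-3224*(-1/34555) - 29152) = 420654545/(20056*(3224/34555 - 29152)) = 420654545/(20056*(-1007344136/34555)) = (420654545/20056)*(-34555/1007344136) = -14535717802475/20203293991616 ≈ -0.71947)
-p = -1*(-14535717802475/20203293991616) = 14535717802475/20203293991616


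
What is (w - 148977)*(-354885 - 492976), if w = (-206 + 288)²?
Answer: 120610770833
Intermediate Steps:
w = 6724 (w = 82² = 6724)
(w - 148977)*(-354885 - 492976) = (6724 - 148977)*(-354885 - 492976) = -142253*(-847861) = 120610770833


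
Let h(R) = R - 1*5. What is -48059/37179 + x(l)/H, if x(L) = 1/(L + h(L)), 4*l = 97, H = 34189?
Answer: -2802915329/2168368947 ≈ -1.2926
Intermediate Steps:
h(R) = -5 + R (h(R) = R - 5 = -5 + R)
l = 97/4 (l = (¼)*97 = 97/4 ≈ 24.250)
x(L) = 1/(-5 + 2*L) (x(L) = 1/(L + (-5 + L)) = 1/(-5 + 2*L))
-48059/37179 + x(l)/H = -48059/37179 + 1/((-5 + 2*(97/4))*34189) = -48059*1/37179 + (1/34189)/(-5 + 97/2) = -2827/2187 + (1/34189)/(87/2) = -2827/2187 + (2/87)*(1/34189) = -2827/2187 + 2/2974443 = -2802915329/2168368947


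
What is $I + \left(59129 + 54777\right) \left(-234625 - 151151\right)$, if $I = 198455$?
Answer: $-43942002601$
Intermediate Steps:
$I + \left(59129 + 54777\right) \left(-234625 - 151151\right) = 198455 + \left(59129 + 54777\right) \left(-234625 - 151151\right) = 198455 + 113906 \left(-385776\right) = 198455 - 43942201056 = -43942002601$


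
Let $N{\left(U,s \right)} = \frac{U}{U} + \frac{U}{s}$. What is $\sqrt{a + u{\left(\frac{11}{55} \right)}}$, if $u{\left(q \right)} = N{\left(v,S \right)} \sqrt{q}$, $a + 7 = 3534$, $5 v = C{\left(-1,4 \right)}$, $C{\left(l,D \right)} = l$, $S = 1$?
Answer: $\frac{\sqrt{88175 + 4 \sqrt{5}}}{5} \approx 59.392$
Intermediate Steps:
$v = - \frac{1}{5}$ ($v = \frac{1}{5} \left(-1\right) = - \frac{1}{5} \approx -0.2$)
$a = 3527$ ($a = -7 + 3534 = 3527$)
$N{\left(U,s \right)} = 1 + \frac{U}{s}$
$u{\left(q \right)} = \frac{4 \sqrt{q}}{5}$ ($u{\left(q \right)} = \frac{- \frac{1}{5} + 1}{1} \sqrt{q} = 1 \cdot \frac{4}{5} \sqrt{q} = \frac{4 \sqrt{q}}{5}$)
$\sqrt{a + u{\left(\frac{11}{55} \right)}} = \sqrt{3527 + \frac{4 \sqrt{\frac{11}{55}}}{5}} = \sqrt{3527 + \frac{4 \sqrt{11 \cdot \frac{1}{55}}}{5}} = \sqrt{3527 + \frac{4}{5 \sqrt{5}}} = \sqrt{3527 + \frac{4 \frac{\sqrt{5}}{5}}{5}} = \sqrt{3527 + \frac{4 \sqrt{5}}{25}}$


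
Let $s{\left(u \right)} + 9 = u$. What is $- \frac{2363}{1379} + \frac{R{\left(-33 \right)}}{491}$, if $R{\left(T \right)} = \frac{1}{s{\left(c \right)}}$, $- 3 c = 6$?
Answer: $- \frac{12763942}{7447979} \approx -1.7137$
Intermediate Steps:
$c = -2$ ($c = \left(- \frac{1}{3}\right) 6 = -2$)
$s{\left(u \right)} = -9 + u$
$R{\left(T \right)} = - \frac{1}{11}$ ($R{\left(T \right)} = \frac{1}{-9 - 2} = \frac{1}{-11} = - \frac{1}{11}$)
$- \frac{2363}{1379} + \frac{R{\left(-33 \right)}}{491} = - \frac{2363}{1379} - \frac{1}{11 \cdot 491} = \left(-2363\right) \frac{1}{1379} - \frac{1}{5401} = - \frac{2363}{1379} - \frac{1}{5401} = - \frac{12763942}{7447979}$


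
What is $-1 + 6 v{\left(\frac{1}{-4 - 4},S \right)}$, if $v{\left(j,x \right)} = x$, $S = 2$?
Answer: $11$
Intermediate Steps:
$-1 + 6 v{\left(\frac{1}{-4 - 4},S \right)} = -1 + 6 \cdot 2 = -1 + 12 = 11$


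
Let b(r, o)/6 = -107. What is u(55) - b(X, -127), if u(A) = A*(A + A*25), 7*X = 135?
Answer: 79292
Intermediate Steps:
X = 135/7 (X = (⅐)*135 = 135/7 ≈ 19.286)
b(r, o) = -642 (b(r, o) = 6*(-107) = -642)
u(A) = 26*A² (u(A) = A*(A + 25*A) = A*(26*A) = 26*A²)
u(55) - b(X, -127) = 26*55² - 1*(-642) = 26*3025 + 642 = 78650 + 642 = 79292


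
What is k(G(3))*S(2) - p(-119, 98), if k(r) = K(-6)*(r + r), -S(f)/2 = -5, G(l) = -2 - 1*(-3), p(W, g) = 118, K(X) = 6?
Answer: 2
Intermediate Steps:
G(l) = 1 (G(l) = -2 + 3 = 1)
S(f) = 10 (S(f) = -2*(-5) = 10)
k(r) = 12*r (k(r) = 6*(r + r) = 6*(2*r) = 12*r)
k(G(3))*S(2) - p(-119, 98) = (12*1)*10 - 1*118 = 12*10 - 118 = 120 - 118 = 2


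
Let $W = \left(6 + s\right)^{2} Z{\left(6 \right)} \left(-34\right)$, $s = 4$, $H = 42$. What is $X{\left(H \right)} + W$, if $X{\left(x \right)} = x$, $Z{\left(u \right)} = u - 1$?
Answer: $-16958$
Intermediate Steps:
$Z{\left(u \right)} = -1 + u$ ($Z{\left(u \right)} = u - 1 = -1 + u$)
$W = -17000$ ($W = \left(6 + 4\right)^{2} \left(-1 + 6\right) \left(-34\right) = 10^{2} \cdot 5 \left(-34\right) = 100 \cdot 5 \left(-34\right) = 500 \left(-34\right) = -17000$)
$X{\left(H \right)} + W = 42 - 17000 = -16958$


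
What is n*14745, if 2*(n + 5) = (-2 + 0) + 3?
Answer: -132705/2 ≈ -66353.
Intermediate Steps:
n = -9/2 (n = -5 + ((-2 + 0) + 3)/2 = -5 + (-2 + 3)/2 = -5 + (½)*1 = -5 + ½ = -9/2 ≈ -4.5000)
n*14745 = -9/2*14745 = -132705/2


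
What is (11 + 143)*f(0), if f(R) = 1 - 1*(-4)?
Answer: 770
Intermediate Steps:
f(R) = 5 (f(R) = 1 + 4 = 5)
(11 + 143)*f(0) = (11 + 143)*5 = 154*5 = 770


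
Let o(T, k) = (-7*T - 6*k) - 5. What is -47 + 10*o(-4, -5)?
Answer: 483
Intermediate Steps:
o(T, k) = -5 - 7*T - 6*k
-47 + 10*o(-4, -5) = -47 + 10*(-5 - 7*(-4) - 6*(-5)) = -47 + 10*(-5 + 28 + 30) = -47 + 10*53 = -47 + 530 = 483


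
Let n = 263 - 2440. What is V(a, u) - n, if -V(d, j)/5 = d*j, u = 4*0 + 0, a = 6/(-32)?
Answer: 2177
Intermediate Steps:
a = -3/16 (a = 6*(-1/32) = -3/16 ≈ -0.18750)
n = -2177
u = 0 (u = 0 + 0 = 0)
V(d, j) = -5*d*j
V(a, u) - n = -5*(-3/16)*0 - 1*(-2177) = 0 + 2177 = 2177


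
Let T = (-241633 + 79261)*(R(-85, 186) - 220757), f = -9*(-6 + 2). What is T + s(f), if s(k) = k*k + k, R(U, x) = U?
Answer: 35858558556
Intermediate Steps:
f = 36 (f = -9*(-4) = 36)
s(k) = k + k² (s(k) = k² + k = k + k²)
T = 35858557224 (T = (-241633 + 79261)*(-85 - 220757) = -162372*(-220842) = 35858557224)
T + s(f) = 35858557224 + 36*(1 + 36) = 35858557224 + 36*37 = 35858557224 + 1332 = 35858558556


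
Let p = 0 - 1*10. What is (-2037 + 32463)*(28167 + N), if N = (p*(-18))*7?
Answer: 895345902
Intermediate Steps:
p = -10 (p = 0 - 10 = -10)
N = 1260 (N = -10*(-18)*7 = 180*7 = 1260)
(-2037 + 32463)*(28167 + N) = (-2037 + 32463)*(28167 + 1260) = 30426*29427 = 895345902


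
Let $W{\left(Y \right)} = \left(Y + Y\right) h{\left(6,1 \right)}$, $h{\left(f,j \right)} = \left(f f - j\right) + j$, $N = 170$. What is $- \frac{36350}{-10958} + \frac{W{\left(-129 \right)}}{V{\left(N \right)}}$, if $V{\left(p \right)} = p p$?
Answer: $\frac{118592137}{39585775} \approx 2.9958$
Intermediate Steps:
$h{\left(f,j \right)} = f^{2}$ ($h{\left(f,j \right)} = \left(f^{2} - j\right) + j = f^{2}$)
$V{\left(p \right)} = p^{2}$
$W{\left(Y \right)} = 72 Y$ ($W{\left(Y \right)} = \left(Y + Y\right) 6^{2} = 2 Y 36 = 72 Y$)
$- \frac{36350}{-10958} + \frac{W{\left(-129 \right)}}{V{\left(N \right)}} = - \frac{36350}{-10958} + \frac{72 \left(-129\right)}{170^{2}} = \left(-36350\right) \left(- \frac{1}{10958}\right) - \frac{9288}{28900} = \frac{18175}{5479} - \frac{2322}{7225} = \frac{118592137}{39585775}$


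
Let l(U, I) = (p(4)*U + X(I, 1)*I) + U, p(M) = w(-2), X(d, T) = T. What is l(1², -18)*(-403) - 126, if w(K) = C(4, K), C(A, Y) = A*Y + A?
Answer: 8337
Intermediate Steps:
C(A, Y) = A + A*Y
w(K) = 4 + 4*K (w(K) = 4*(1 + K) = 4 + 4*K)
p(M) = -4 (p(M) = 4 + 4*(-2) = 4 - 8 = -4)
l(U, I) = I - 3*U (l(U, I) = (-4*U + 1*I) + U = (-4*U + I) + U = (I - 4*U) + U = I - 3*U)
l(1², -18)*(-403) - 126 = (-18 - 3*1²)*(-403) - 126 = (-18 - 3*1)*(-403) - 126 = (-18 - 3)*(-403) - 126 = -21*(-403) - 126 = 8463 - 126 = 8337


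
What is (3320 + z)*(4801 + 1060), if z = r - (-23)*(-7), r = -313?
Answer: 16680406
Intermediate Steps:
z = -474 (z = -313 - (-23)*(-7) = -313 - 1*161 = -313 - 161 = -474)
(3320 + z)*(4801 + 1060) = (3320 - 474)*(4801 + 1060) = 2846*5861 = 16680406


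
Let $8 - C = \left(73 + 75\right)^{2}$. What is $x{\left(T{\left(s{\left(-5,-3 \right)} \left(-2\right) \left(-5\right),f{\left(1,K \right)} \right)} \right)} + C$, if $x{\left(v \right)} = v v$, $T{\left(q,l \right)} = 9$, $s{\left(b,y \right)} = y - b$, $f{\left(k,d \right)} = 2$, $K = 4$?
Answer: $-21815$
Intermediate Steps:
$C = -21896$ ($C = 8 - \left(73 + 75\right)^{2} = 8 - 148^{2} = 8 - 21904 = -21896$)
$x{\left(v \right)} = v^{2}$
$x{\left(T{\left(s{\left(-5,-3 \right)} \left(-2\right) \left(-5\right),f{\left(1,K \right)} \right)} \right)} + C = 9^{2} - 21896 = 81 - 21896 = -21815$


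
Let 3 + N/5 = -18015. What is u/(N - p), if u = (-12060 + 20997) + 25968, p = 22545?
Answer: -2327/7509 ≈ -0.30989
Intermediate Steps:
N = -90090 (N = -15 + 5*(-18015) = -15 - 90075 = -90090)
u = 34905 (u = 8937 + 25968 = 34905)
u/(N - p) = 34905/(-90090 - 1*22545) = 34905/(-90090 - 22545) = 34905/(-112635) = 34905*(-1/112635) = -2327/7509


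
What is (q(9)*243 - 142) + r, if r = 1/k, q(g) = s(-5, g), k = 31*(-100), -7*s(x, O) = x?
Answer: 685093/21700 ≈ 31.571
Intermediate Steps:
s(x, O) = -x/7
k = -3100
q(g) = 5/7 (q(g) = -⅐*(-5) = 5/7)
r = -1/3100 (r = 1/(-3100) = -1/3100 ≈ -0.00032258)
(q(9)*243 - 142) + r = ((5/7)*243 - 142) - 1/3100 = (1215/7 - 142) - 1/3100 = 221/7 - 1/3100 = 685093/21700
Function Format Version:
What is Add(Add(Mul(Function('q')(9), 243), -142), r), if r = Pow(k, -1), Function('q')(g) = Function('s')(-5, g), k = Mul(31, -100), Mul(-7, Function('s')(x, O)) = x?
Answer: Rational(685093, 21700) ≈ 31.571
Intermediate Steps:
Function('s')(x, O) = Mul(Rational(-1, 7), x)
k = -3100
Function('q')(g) = Rational(5, 7) (Function('q')(g) = Mul(Rational(-1, 7), -5) = Rational(5, 7))
r = Rational(-1, 3100) (r = Pow(-3100, -1) = Rational(-1, 3100) ≈ -0.00032258)
Add(Add(Mul(Function('q')(9), 243), -142), r) = Add(Add(Mul(Rational(5, 7), 243), -142), Rational(-1, 3100)) = Add(Add(Rational(1215, 7), -142), Rational(-1, 3100)) = Add(Rational(221, 7), Rational(-1, 3100)) = Rational(685093, 21700)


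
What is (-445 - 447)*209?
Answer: -186428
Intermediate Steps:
(-445 - 447)*209 = -892*209 = -186428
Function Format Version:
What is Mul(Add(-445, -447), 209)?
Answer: -186428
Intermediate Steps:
Mul(Add(-445, -447), 209) = Mul(-892, 209) = -186428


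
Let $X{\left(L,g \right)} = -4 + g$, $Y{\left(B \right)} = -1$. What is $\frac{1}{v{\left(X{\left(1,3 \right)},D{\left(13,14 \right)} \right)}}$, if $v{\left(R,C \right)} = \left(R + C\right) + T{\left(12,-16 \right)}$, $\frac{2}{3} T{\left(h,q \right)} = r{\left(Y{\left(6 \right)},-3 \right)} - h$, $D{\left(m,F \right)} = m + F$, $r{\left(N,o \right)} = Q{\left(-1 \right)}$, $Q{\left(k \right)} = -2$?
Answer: $\frac{1}{5} \approx 0.2$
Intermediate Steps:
$r{\left(N,o \right)} = -2$
$D{\left(m,F \right)} = F + m$
$T{\left(h,q \right)} = -3 - \frac{3 h}{2}$ ($T{\left(h,q \right)} = \frac{3 \left(-2 - h\right)}{2} = -3 - \frac{3 h}{2}$)
$v{\left(R,C \right)} = -21 + C + R$ ($v{\left(R,C \right)} = \left(R + C\right) - 21 = \left(C + R\right) - 21 = -21 + C + R$)
$\frac{1}{v{\left(X{\left(1,3 \right)},D{\left(13,14 \right)} \right)}} = \frac{1}{-21 + \left(14 + 13\right) + \left(-4 + 3\right)} = \frac{1}{-21 + 27 - 1} = \frac{1}{5}$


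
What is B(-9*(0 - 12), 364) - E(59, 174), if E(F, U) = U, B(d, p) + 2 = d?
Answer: -68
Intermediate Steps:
B(d, p) = -2 + d
B(-9*(0 - 12), 364) - E(59, 174) = (-2 - 9*(0 - 12)) - 1*174 = (-2 - 9*(-12)) - 174 = (-2 + 108) - 174 = 106 - 174 = -68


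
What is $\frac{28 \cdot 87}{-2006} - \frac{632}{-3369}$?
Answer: $- \frac{3469546}{3379107} \approx -1.0268$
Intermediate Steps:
$\frac{28 \cdot 87}{-2006} - \frac{632}{-3369} = 2436 \left(- \frac{1}{2006}\right) - - \frac{632}{3369} = - \frac{1218}{1003} + \frac{632}{3369} = - \frac{3469546}{3379107}$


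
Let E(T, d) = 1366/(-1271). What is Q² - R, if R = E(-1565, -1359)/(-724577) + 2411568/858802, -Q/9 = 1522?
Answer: 10600086848648117442082/56493060903881 ≈ 1.8764e+8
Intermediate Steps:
Q = -13698 (Q = -9*1522 = -13698)
E(T, d) = -1366/1271 (E(T, d) = 1366*(-1/1271) = -1366/1271)
R = 158636018384642/56493060903881 (R = -1366/1271/(-724577) + 2411568/858802 = -1366/1271*(-1/724577) + 2411568*(1/858802) = 1366/920937367 + 1205784/429401 = 158636018384642/56493060903881 ≈ 2.8081)
Q² - R = (-13698)² - 1*158636018384642/56493060903881 = 187635204 - 158636018384642/56493060903881 = 10600086848648117442082/56493060903881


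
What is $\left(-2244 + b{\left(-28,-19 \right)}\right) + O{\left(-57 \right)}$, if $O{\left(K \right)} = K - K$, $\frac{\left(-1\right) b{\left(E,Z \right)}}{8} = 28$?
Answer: $-2468$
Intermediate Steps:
$b{\left(E,Z \right)} = -224$ ($b{\left(E,Z \right)} = \left(-8\right) 28 = -224$)
$O{\left(K \right)} = 0$
$\left(-2244 + b{\left(-28,-19 \right)}\right) + O{\left(-57 \right)} = \left(-2244 - 224\right) + 0 = -2468 + 0 = -2468$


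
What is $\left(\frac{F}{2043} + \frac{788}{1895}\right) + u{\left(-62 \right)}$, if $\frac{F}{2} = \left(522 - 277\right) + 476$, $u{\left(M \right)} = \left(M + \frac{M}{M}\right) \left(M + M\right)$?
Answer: $\frac{29288255014}{3871485} \approx 7565.1$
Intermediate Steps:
$u{\left(M \right)} = 2 M \left(1 + M\right)$ ($u{\left(M \right)} = \left(M + 1\right) 2 M = \left(1 + M\right) 2 M = 2 M \left(1 + M\right)$)
$F = 1442$ ($F = 2 \left(\left(522 - 277\right) + 476\right) = 2 \left(245 + 476\right) = 2 \cdot 721 = 1442$)
$\left(\frac{F}{2043} + \frac{788}{1895}\right) + u{\left(-62 \right)} = \left(\frac{1442}{2043} + \frac{788}{1895}\right) + 2 \left(-62\right) \left(1 - 62\right) = \left(1442 \cdot \frac{1}{2043} + 788 \cdot \frac{1}{1895}\right) + 2 \left(-62\right) \left(-61\right) = \left(\frac{1442}{2043} + \frac{788}{1895}\right) + 7564 = \frac{4342474}{3871485} + 7564 = \frac{29288255014}{3871485}$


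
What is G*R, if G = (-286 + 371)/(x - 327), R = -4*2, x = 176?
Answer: 680/151 ≈ 4.5033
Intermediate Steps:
R = -8
G = -85/151 (G = (-286 + 371)/(176 - 327) = 85/(-151) = 85*(-1/151) = -85/151 ≈ -0.56291)
G*R = -85/151*(-8) = 680/151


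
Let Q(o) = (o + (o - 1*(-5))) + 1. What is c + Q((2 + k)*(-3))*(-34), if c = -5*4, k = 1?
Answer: 388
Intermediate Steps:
Q(o) = 6 + 2*o (Q(o) = (o + (o + 5)) + 1 = (o + (5 + o)) + 1 = (5 + 2*o) + 1 = 6 + 2*o)
c = -20
c + Q((2 + k)*(-3))*(-34) = -20 + (6 + 2*((2 + 1)*(-3)))*(-34) = -20 + (6 + 2*(3*(-3)))*(-34) = -20 + (6 + 2*(-9))*(-34) = -20 + (6 - 18)*(-34) = -20 - 12*(-34) = -20 + 408 = 388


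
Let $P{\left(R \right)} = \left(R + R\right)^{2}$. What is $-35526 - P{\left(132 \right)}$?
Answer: $-105222$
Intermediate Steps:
$P{\left(R \right)} = 4 R^{2}$ ($P{\left(R \right)} = \left(2 R\right)^{2} = 4 R^{2}$)
$-35526 - P{\left(132 \right)} = -35526 - 4 \cdot 132^{2} = -35526 - 4 \cdot 17424 = -35526 - 69696 = -105222$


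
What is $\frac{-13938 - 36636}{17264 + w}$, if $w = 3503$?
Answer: $- \frac{50574}{20767} \approx -2.4353$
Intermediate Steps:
$\frac{-13938 - 36636}{17264 + w} = \frac{-13938 - 36636}{17264 + 3503} = - \frac{50574}{20767}$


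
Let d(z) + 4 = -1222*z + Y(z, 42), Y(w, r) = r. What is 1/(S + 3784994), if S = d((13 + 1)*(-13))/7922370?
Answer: 3961185/14993061569111 ≈ 2.6420e-7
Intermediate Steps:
d(z) = 38 - 1222*z (d(z) = -4 + (-1222*z + 42) = -4 + (42 - 1222*z) = 38 - 1222*z)
S = 111221/3961185 (S = (38 - 1222*(13 + 1)*(-13))/7922370 = (38 - 17108*(-13))*(1/7922370) = (38 - 1222*(-182))*(1/7922370) = (38 + 222404)*(1/7922370) = 222442*(1/7922370) = 111221/3961185 ≈ 0.028078)
1/(S + 3784994) = 1/(111221/3961185 + 3784994) = 1/(14993061569111/3961185) = 3961185/14993061569111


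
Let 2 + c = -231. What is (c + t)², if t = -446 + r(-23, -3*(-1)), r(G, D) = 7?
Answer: 451584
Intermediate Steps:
c = -233 (c = -2 - 231 = -233)
t = -439 (t = -446 + 7 = -439)
(c + t)² = (-233 - 439)² = (-672)² = 451584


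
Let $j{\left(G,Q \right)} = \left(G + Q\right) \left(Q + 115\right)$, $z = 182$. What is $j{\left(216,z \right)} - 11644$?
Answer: $106562$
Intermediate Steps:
$j{\left(G,Q \right)} = \left(115 + Q\right) \left(G + Q\right)$ ($j{\left(G,Q \right)} = \left(G + Q\right) \left(115 + Q\right) = \left(115 + Q\right) \left(G + Q\right)$)
$j{\left(216,z \right)} - 11644 = \left(182^{2} + 115 \cdot 216 + 115 \cdot 182 + 216 \cdot 182\right) - 11644 = \left(33124 + 24840 + 20930 + 39312\right) - 11644 = 118206 - 11644 = 106562$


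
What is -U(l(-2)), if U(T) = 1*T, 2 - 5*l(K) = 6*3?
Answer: 16/5 ≈ 3.2000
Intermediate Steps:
l(K) = -16/5 (l(K) = ⅖ - 6*3/5 = ⅖ - ⅕*18 = ⅖ - 18/5 = -16/5)
U(T) = T
-U(l(-2)) = -1*(-16/5) = 16/5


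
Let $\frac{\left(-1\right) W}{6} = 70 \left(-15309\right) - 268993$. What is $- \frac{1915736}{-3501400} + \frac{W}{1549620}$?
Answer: $\frac{129720862723}{22607664450} \approx 5.7379$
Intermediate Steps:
$W = 8043738$ ($W = - 6 \left(70 \left(-15309\right) - 268993\right) = - 6 \left(-1071630 - 268993\right) = \left(-6\right) \left(-1340623\right) = 8043738$)
$- \frac{1915736}{-3501400} + \frac{W}{1549620} = - \frac{1915736}{-3501400} + \frac{8043738}{1549620} = \left(-1915736\right) \left(- \frac{1}{3501400}\right) + 8043738 \cdot \frac{1}{1549620} = \frac{239467}{437675} + \frac{1340623}{258270} = \frac{129720862723}{22607664450}$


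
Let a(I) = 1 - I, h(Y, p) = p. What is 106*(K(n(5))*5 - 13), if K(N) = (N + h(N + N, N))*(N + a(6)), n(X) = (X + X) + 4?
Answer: 132182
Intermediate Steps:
n(X) = 4 + 2*X (n(X) = 2*X + 4 = 4 + 2*X)
K(N) = 2*N*(-5 + N) (K(N) = (N + N)*(N + (1 - 1*6)) = (2*N)*(N + (1 - 6)) = (2*N)*(N - 5) = (2*N)*(-5 + N) = 2*N*(-5 + N))
106*(K(n(5))*5 - 13) = 106*((2*(4 + 2*5)*(-5 + (4 + 2*5)))*5 - 13) = 106*((2*(4 + 10)*(-5 + (4 + 10)))*5 - 13) = 106*((2*14*(-5 + 14))*5 - 13) = 106*((2*14*9)*5 - 13) = 106*(252*5 - 13) = 106*(1260 - 13) = 106*1247 = 132182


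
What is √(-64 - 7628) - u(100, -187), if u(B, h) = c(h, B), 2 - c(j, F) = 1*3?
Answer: 1 + 2*I*√1923 ≈ 1.0 + 87.704*I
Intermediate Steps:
c(j, F) = -1 (c(j, F) = 2 - 3 = -1)
u(B, h) = -1
√(-64 - 7628) - u(100, -187) = √(-64 - 7628) - 1*(-1) = √(-7692) + 1 = 2*I*√1923 + 1 = 1 + 2*I*√1923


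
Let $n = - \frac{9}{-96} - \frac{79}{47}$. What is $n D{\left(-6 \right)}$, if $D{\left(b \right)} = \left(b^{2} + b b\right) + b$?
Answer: $- \frac{78771}{752} \approx -104.75$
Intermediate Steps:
$D{\left(b \right)} = b + 2 b^{2}$ ($D{\left(b \right)} = \left(b^{2} + b^{2}\right) + b = 2 b^{2} + b = b + 2 b^{2}$)
$n = - \frac{2387}{1504}$ ($n = \left(-9\right) \left(- \frac{1}{96}\right) - \frac{79}{47} = \frac{3}{32} - \frac{79}{47} = - \frac{2387}{1504} \approx -1.5871$)
$n D{\left(-6 \right)} = - \frac{2387 \left(- 6 \left(1 + 2 \left(-6\right)\right)\right)}{1504} = - \frac{2387 \left(- 6 \left(1 - 12\right)\right)}{1504} = - \frac{2387 \left(\left(-6\right) \left(-11\right)\right)}{1504} = \left(- \frac{2387}{1504}\right) 66 = - \frac{78771}{752}$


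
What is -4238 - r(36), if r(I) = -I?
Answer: -4202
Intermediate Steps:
-4238 - r(36) = -4238 - (-1)*36 = -4238 - 1*(-36) = -4238 + 36 = -4202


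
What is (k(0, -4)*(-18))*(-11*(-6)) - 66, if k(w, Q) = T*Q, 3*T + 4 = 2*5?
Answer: 9438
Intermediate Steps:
T = 2 (T = -4/3 + (2*5)/3 = -4/3 + (⅓)*10 = -4/3 + 10/3 = 2)
k(w, Q) = 2*Q
(k(0, -4)*(-18))*(-11*(-6)) - 66 = ((2*(-4))*(-18))*(-11*(-6)) - 66 = (-8*(-18))*(-1*(-66)) - 66 = 144*66 - 66 = 9504 - 66 = 9438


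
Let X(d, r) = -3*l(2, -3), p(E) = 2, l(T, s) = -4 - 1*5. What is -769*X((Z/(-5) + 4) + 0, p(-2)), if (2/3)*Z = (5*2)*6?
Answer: -20763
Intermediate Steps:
l(T, s) = -9 (l(T, s) = -4 - 5 = -9)
Z = 90 (Z = 3*((5*2)*6)/2 = 3*(10*6)/2 = (3/2)*60 = 90)
X(d, r) = 27 (X(d, r) = -3*(-9) = 27)
-769*X((Z/(-5) + 4) + 0, p(-2)) = -769*27 = -20763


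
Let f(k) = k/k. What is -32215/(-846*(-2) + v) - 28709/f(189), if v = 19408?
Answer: -121158423/4220 ≈ -28711.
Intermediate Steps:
f(k) = 1
-32215/(-846*(-2) + v) - 28709/f(189) = -32215/(-846*(-2) + 19408) - 28709/1 = -32215/(1692 + 19408) - 28709*1 = -32215/21100 - 28709 = -32215*1/21100 - 28709 = -6443/4220 - 28709 = -121158423/4220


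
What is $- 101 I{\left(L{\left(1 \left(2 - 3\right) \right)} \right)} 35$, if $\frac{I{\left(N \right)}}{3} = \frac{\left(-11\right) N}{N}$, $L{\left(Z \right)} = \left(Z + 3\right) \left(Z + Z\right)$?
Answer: $116655$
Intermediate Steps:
$L{\left(Z \right)} = 2 Z \left(3 + Z\right)$ ($L{\left(Z \right)} = \left(3 + Z\right) 2 Z = 2 Z \left(3 + Z\right)$)
$I{\left(N \right)} = -33$ ($I{\left(N \right)} = 3 \frac{\left(-11\right) N}{N} = 3 \left(-11\right) = -33$)
$- 101 I{\left(L{\left(1 \left(2 - 3\right) \right)} \right)} 35 = \left(-101\right) \left(-33\right) 35 = 3333 \cdot 35 = 116655$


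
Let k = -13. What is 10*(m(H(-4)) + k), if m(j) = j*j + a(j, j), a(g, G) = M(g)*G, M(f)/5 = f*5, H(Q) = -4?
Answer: 4030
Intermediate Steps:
M(f) = 25*f (M(f) = 5*(f*5) = 5*(5*f) = 25*f)
a(g, G) = 25*G*g (a(g, G) = (25*g)*G = 25*G*g)
m(j) = 26*j² (m(j) = j*j + 25*j*j = j² + 25*j² = 26*j²)
10*(m(H(-4)) + k) = 10*(26*(-4)² - 13) = 10*(26*16 - 13) = 10*(416 - 13) = 10*403 = 4030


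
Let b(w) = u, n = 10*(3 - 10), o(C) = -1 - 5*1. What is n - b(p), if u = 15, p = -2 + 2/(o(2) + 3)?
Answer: -85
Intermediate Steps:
o(C) = -6 (o(C) = -1 - 5 = -6)
n = -70 (n = 10*(-7) = -70)
p = -8/3 (p = -2 + 2/(-6 + 3) = -2 + 2/(-3) = -2 + 2*(-⅓) = -2 - ⅔ = -8/3 ≈ -2.6667)
b(w) = 15
n - b(p) = -70 - 1*15 = -70 - 15 = -85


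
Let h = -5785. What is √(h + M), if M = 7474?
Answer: √1689 ≈ 41.097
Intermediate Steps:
√(h + M) = √(-5785 + 7474) = √1689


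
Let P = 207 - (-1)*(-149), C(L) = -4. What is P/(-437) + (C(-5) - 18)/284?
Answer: -13043/62054 ≈ -0.21019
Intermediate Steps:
P = 58 (P = 207 - 1*149 = 207 - 149 = 58)
P/(-437) + (C(-5) - 18)/284 = 58/(-437) + (-4 - 18)/284 = 58*(-1/437) - 22*1/284 = -58/437 - 11/142 = -13043/62054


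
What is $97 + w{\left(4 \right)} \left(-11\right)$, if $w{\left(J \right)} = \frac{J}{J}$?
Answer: $86$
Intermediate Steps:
$w{\left(J \right)} = 1$
$97 + w{\left(4 \right)} \left(-11\right) = 97 + 1 \left(-11\right) = 97 - 11 = 86$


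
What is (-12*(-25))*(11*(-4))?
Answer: -13200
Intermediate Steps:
(-12*(-25))*(11*(-4)) = 300*(-44) = -13200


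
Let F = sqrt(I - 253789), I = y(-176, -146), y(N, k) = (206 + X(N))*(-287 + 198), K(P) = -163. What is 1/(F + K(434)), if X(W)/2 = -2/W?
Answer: -7172/13142537 - 18*I*sqrt(1626031)/13142537 ≈ -0.00054571 - 0.0017465*I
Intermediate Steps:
X(W) = -4/W (X(W) = 2*(-2/W) = -4/W)
y(N, k) = -18334 + 356/N (y(N, k) = (206 - 4/N)*(-287 + 198) = (206 - 4/N)*(-89) = -18334 + 356/N)
I = -806785/44 (I = -18334 + 356/(-176) = -18334 + 356*(-1/176) = -18334 - 89/44 = -806785/44 ≈ -18336.)
F = 9*I*sqrt(1626031)/22 (F = sqrt(-806785/44 - 253789) = sqrt(-11973501/44) = 9*I*sqrt(1626031)/22 ≈ 521.66*I)
1/(F + K(434)) = 1/(9*I*sqrt(1626031)/22 - 163) = 1/(-163 + 9*I*sqrt(1626031)/22)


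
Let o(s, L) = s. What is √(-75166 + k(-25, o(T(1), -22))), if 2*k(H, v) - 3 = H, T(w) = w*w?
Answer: 3*I*√8353 ≈ 274.18*I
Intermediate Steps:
T(w) = w²
k(H, v) = 3/2 + H/2
√(-75166 + k(-25, o(T(1), -22))) = √(-75166 + (3/2 + (½)*(-25))) = √(-75166 + (3/2 - 25/2)) = √(-75166 - 11) = √(-75177) = 3*I*√8353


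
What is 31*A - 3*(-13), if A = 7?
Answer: 256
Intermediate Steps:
31*A - 3*(-13) = 31*7 - 3*(-13) = 217 + 39 = 256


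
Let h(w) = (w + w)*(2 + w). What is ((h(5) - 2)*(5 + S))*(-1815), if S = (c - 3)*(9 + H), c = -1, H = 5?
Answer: 6294420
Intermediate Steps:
h(w) = 2*w*(2 + w) (h(w) = (2*w)*(2 + w) = 2*w*(2 + w))
S = -56 (S = (-1 - 3)*(9 + 5) = -4*14 = -56)
((h(5) - 2)*(5 + S))*(-1815) = ((2*5*(2 + 5) - 2)*(5 - 56))*(-1815) = ((2*5*7 - 2)*(-51))*(-1815) = ((70 - 2)*(-51))*(-1815) = (68*(-51))*(-1815) = -3468*(-1815) = 6294420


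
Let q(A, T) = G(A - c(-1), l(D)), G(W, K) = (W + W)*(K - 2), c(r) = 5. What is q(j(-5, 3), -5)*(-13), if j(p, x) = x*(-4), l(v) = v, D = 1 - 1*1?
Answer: -884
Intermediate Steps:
D = 0 (D = 1 - 1 = 0)
j(p, x) = -4*x
G(W, K) = 2*W*(-2 + K) (G(W, K) = (2*W)*(-2 + K) = 2*W*(-2 + K))
q(A, T) = 20 - 4*A (q(A, T) = 2*(A - 1*5)*(-2 + 0) = 2*(A - 5)*(-2) = 2*(-5 + A)*(-2) = 20 - 4*A)
q(j(-5, 3), -5)*(-13) = (20 - (-16)*3)*(-13) = (20 - 4*(-12))*(-13) = (20 + 48)*(-13) = 68*(-13) = -884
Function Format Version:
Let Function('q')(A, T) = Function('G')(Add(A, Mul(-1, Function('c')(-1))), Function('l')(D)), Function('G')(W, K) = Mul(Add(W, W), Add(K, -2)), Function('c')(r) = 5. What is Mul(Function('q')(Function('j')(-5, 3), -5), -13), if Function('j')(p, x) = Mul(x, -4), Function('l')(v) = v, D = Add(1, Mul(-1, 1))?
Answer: -884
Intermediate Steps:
D = 0 (D = Add(1, -1) = 0)
Function('j')(p, x) = Mul(-4, x)
Function('G')(W, K) = Mul(2, W, Add(-2, K)) (Function('G')(W, K) = Mul(Mul(2, W), Add(-2, K)) = Mul(2, W, Add(-2, K)))
Function('q')(A, T) = Add(20, Mul(-4, A)) (Function('q')(A, T) = Mul(2, Add(A, Mul(-1, 5)), Add(-2, 0)) = Mul(2, Add(A, -5), -2) = Mul(2, Add(-5, A), -2) = Add(20, Mul(-4, A)))
Mul(Function('q')(Function('j')(-5, 3), -5), -13) = Mul(Add(20, Mul(-4, Mul(-4, 3))), -13) = Mul(Add(20, Mul(-4, -12)), -13) = Mul(Add(20, 48), -13) = Mul(68, -13) = -884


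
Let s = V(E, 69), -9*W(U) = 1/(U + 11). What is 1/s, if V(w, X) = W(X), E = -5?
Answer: -720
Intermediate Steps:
W(U) = -1/(9*(11 + U)) (W(U) = -1/(9*(U + 11)) = -1/(9*(11 + U)))
V(w, X) = -1/(99 + 9*X)
s = -1/720 (s = -1/(99 + 9*69) = -1/(99 + 621) = -1/720 ≈ -0.0013889)
1/s = 1/(-1/720) = -720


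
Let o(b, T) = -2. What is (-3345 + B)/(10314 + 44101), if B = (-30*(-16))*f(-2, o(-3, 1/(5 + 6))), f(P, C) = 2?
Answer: -477/10883 ≈ -0.043830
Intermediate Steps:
B = 960 (B = -30*(-16)*2 = 480*2 = 960)
(-3345 + B)/(10314 + 44101) = (-3345 + 960)/(10314 + 44101) = -2385/54415 = -2385*1/54415 = -477/10883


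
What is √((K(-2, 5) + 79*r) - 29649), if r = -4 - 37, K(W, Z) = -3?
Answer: I*√32891 ≈ 181.36*I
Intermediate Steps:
r = -41
√((K(-2, 5) + 79*r) - 29649) = √((-3 + 79*(-41)) - 29649) = √((-3 - 3239) - 29649) = √(-3242 - 29649) = √(-32891) = I*√32891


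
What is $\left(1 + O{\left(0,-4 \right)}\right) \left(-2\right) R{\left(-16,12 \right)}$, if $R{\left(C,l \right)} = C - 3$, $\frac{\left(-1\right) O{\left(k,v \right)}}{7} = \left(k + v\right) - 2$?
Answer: $1634$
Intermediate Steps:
$O{\left(k,v \right)} = 14 - 7 k - 7 v$ ($O{\left(k,v \right)} = - 7 \left(\left(k + v\right) - 2\right) = - 7 \left(-2 + k + v\right) = 14 - 7 k - 7 v$)
$R{\left(C,l \right)} = -3 + C$
$\left(1 + O{\left(0,-4 \right)}\right) \left(-2\right) R{\left(-16,12 \right)} = \left(1 - -42\right) \left(-2\right) \left(-3 - 16\right) = \left(1 + \left(14 + 0 + 28\right)\right) \left(-2\right) \left(-19\right) = \left(1 + 42\right) \left(-2\right) \left(-19\right) = 43 \left(-2\right) \left(-19\right) = \left(-86\right) \left(-19\right) = 1634$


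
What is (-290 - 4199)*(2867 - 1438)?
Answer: -6414781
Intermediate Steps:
(-290 - 4199)*(2867 - 1438) = -4489*1429 = -6414781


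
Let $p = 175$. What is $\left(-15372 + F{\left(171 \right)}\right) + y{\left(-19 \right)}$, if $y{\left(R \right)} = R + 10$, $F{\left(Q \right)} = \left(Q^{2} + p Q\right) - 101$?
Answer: $43684$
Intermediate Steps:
$F{\left(Q \right)} = -101 + Q^{2} + 175 Q$ ($F{\left(Q \right)} = \left(Q^{2} + 175 Q\right) - 101 = -101 + Q^{2} + 175 Q$)
$y{\left(R \right)} = 10 + R$
$\left(-15372 + F{\left(171 \right)}\right) + y{\left(-19 \right)} = \left(-15372 + \left(-101 + 171^{2} + 175 \cdot 171\right)\right) + \left(10 - 19\right) = \left(-15372 + \left(-101 + 29241 + 29925\right)\right) - 9 = \left(-15372 + 59065\right) - 9 = 43693 - 9 = 43684$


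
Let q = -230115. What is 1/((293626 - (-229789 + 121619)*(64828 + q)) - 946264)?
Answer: -1/17879747428 ≈ -5.5929e-11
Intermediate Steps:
1/((293626 - (-229789 + 121619)*(64828 + q)) - 946264) = 1/((293626 - (-229789 + 121619)*(64828 - 230115)) - 946264) = 1/((293626 - (-108170)*(-165287)) - 946264) = 1/((293626 - 1*17879094790) - 946264) = 1/((293626 - 17879094790) - 946264) = 1/(-17878801164 - 946264) = 1/(-17879747428) = -1/17879747428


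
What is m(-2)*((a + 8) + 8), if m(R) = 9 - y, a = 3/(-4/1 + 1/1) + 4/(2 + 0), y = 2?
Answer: 119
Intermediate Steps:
a = 1 (a = 3/(-4*1 + 1*1) + 4/2 = 3/(-4 + 1) + 4*(½) = 3/(-3) + 2 = 3*(-⅓) + 2 = -1 + 2 = 1)
m(R) = 7 (m(R) = 9 - 1*2 = 9 - 2 = 7)
m(-2)*((a + 8) + 8) = 7*((1 + 8) + 8) = 7*(9 + 8) = 7*17 = 119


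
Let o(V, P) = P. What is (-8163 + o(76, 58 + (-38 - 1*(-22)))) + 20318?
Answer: 12197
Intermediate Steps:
(-8163 + o(76, 58 + (-38 - 1*(-22)))) + 20318 = (-8163 + (58 + (-38 - 1*(-22)))) + 20318 = (-8163 + (58 + (-38 + 22))) + 20318 = (-8163 + (58 - 16)) + 20318 = (-8163 + 42) + 20318 = -8121 + 20318 = 12197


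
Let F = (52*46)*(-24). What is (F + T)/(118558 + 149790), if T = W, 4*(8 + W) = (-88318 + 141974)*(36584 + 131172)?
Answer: 562555392/67087 ≈ 8385.5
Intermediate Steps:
W = 2250278976 (W = -8 + ((-88318 + 141974)*(36584 + 131172))/4 = -8 + (53656*167756)/4 = -8 + (¼)*9001115936 = -8 + 2250278984 = 2250278976)
T = 2250278976
F = -57408 (F = 2392*(-24) = -57408)
(F + T)/(118558 + 149790) = (-57408 + 2250278976)/(118558 + 149790) = 2250221568/268348 = 2250221568*(1/268348) = 562555392/67087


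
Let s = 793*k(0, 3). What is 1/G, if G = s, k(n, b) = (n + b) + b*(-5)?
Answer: -1/9516 ≈ -0.00010509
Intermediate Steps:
k(n, b) = n - 4*b (k(n, b) = (b + n) - 5*b = n - 4*b)
s = -9516 (s = 793*(0 - 4*3) = 793*(0 - 12) = 793*(-12) = -9516)
G = -9516
1/G = 1/(-9516) = -1/9516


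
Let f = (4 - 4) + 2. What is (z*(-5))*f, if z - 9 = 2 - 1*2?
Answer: -90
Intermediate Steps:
f = 2 (f = 0 + 2 = 2)
z = 9 (z = 9 + (2 - 1*2) = 9 + (2 - 2) = 9 + 0 = 9)
(z*(-5))*f = (9*(-5))*2 = -45*2 = -90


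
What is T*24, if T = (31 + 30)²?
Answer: 89304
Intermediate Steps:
T = 3721 (T = 61² = 3721)
T*24 = 3721*24 = 89304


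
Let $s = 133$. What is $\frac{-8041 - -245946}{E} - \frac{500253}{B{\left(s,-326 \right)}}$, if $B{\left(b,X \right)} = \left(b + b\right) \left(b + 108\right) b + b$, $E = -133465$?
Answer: $- \frac{139679950180}{75863561361} \approx -1.8412$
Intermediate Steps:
$B{\left(b,X \right)} = b + 2 b^{2} \left(108 + b\right)$ ($B{\left(b,X \right)} = 2 b \left(108 + b\right) b + b = 2 b^{2} \left(108 + b\right) + b = b + 2 b^{2} \left(108 + b\right)$)
$\frac{-8041 - -245946}{E} - \frac{500253}{B{\left(s,-326 \right)}} = \frac{-8041 - -245946}{-133465} - \frac{500253}{133 \left(1 + 2 \cdot 133^{2} + 216 \cdot 133\right)} = \left(-8041 + 245946\right) \left(- \frac{1}{133465}\right) - \frac{500253}{133 \left(1 + 2 \cdot 17689 + 28728\right)} = 237905 \left(- \frac{1}{133465}\right) - \frac{500253}{133 \left(1 + 35378 + 28728\right)} = - \frac{47581}{26693} - \frac{500253}{133 \cdot 64107} = - \frac{47581}{26693} - \frac{500253}{8526231} = - \frac{47581}{26693} - \frac{166751}{2842077} = - \frac{139679950180}{75863561361}$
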